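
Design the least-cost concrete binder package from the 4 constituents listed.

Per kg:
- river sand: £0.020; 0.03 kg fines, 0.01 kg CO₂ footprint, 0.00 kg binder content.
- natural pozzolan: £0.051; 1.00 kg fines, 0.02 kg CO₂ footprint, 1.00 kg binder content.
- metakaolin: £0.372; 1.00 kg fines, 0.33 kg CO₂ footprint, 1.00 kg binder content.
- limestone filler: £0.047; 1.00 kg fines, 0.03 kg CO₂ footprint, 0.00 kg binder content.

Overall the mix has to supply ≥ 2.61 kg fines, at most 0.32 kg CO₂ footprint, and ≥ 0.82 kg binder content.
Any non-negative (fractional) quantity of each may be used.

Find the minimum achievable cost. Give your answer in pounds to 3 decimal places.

£0.126

Treat it as an LP. Let x1 = kg of river sand, x2 = kg of natural pozzolan, x3 = kg of metakaolin, x4 = kg of limestone filler.
Minimize 0.02x1 + 0.051x2 + 0.372x3 + 0.047x4 subject to:
  0.03x1 + 1x2 + 1x3 + 1x4 ≥ 2.61   (fines)
  0.01x1 + 0.02x2 + 0.33x3 + 0.03x4 ≤ 0.32   (CO₂ footprint)
  1x2 + 1x3 ≥ 0.82   (binder content)
  x1, x2, x3, x4 ≥ 0.
At the optimum only natural pozzolan, limestone filler are positive (river sand, metakaolin = 0). There the fines and binder content constraints are tight.
That vertex is x2 = 0.82, x4 = 1.79.
Objective = 0.051·0.82 + 0.047·1.79 = 0.12595.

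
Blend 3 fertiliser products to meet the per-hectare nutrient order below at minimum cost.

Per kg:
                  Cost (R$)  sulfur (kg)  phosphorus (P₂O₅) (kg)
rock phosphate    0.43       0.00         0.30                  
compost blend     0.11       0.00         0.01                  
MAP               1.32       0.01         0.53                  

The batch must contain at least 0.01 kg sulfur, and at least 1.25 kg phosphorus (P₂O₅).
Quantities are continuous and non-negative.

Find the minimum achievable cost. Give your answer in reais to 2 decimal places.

Set it up as a linear program. Let x1 = kg of rock phosphate, x2 = kg of compost blend, x3 = kg of MAP.
Minimize 0.43x1 + 0.11x2 + 1.32x3 s.t.:
  0.01x3 ≥ 0.01   (sulfur)
  0.3x1 + 0.01x2 + 0.53x3 ≥ 1.25   (phosphorus (P₂O₅))
  x1, x2, x3 ≥ 0.
At the optimum only rock phosphate, MAP are positive (compost blend = 0). There the sulfur and phosphorus (P₂O₅) constraints are tight.
Optimal quantities: rock phosphate = 2.4 kg, MAP = 1 kg.
Total cost: 0.43·2.4 + 1.32·1 = 2.3520.

R$2.35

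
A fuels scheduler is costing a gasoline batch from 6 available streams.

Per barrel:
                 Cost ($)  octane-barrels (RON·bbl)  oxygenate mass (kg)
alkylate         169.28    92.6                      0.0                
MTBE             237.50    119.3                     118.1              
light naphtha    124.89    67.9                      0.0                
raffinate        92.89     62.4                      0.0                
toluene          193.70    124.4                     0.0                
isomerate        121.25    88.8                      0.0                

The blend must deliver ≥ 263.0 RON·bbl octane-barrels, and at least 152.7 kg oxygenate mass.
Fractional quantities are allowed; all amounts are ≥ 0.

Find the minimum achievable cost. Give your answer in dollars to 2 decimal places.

$455.57

Let x1 = barrels of alkylate, x2 = barrels of MTBE, x3 = barrels of light naphtha, x4 = barrels of raffinate, x5 = barrels of toluene, x6 = barrels of isomerate.
Minimise 169.28x1 + 237.5x2 + 124.89x3 + 92.89x4 + 193.7x5 + 121.25x6 subject to:
  92.6x1 + 119.3x2 + 67.9x3 + 62.4x4 + 124.4x5 + 88.8x6 ≥ 263   (octane-barrels)
  118.1x2 ≥ 152.7   (oxygenate mass)
  x1, x2, x3, x4, x5, x6 ≥ 0.
At the optimum only MTBE, isomerate are positive (alkylate, light naphtha, raffinate, toluene = 0). The octane-barrels and oxygenate mass requirements are met with equality.
Optimal quantities: MTBE = 1.293 barrels, isomerate = 1.2246 barrels.
Objective = 237.5·1.293 + 121.25·1.2246 = 455.5703.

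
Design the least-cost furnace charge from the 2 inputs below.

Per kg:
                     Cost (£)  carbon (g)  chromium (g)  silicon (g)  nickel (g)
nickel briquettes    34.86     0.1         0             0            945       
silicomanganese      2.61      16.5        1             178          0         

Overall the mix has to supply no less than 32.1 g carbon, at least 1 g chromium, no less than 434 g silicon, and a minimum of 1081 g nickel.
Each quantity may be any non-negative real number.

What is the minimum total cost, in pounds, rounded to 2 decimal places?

£46.24

Treat it as an LP. Let x1 = kg of nickel briquettes, x2 = kg of silicomanganese.
Minimise 34.86x1 + 2.61x2 with:
  0.1x1 + 16.5x2 ≥ 32.1   (carbon)
  1x2 ≥ 1   (chromium)
  178x2 ≥ 434   (silicon)
  945x1 ≥ 1081   (nickel)
  x1, x2 ≥ 0.
Both inputs are positive at the optimum. Binding constraints: silicon and nickel.
Optimal quantities: nickel briquettes = 1.144 kg, silicomanganese = 2.438 kg.
Total cost: 34.86·1.144 + 2.61·2.438 = 46.2430.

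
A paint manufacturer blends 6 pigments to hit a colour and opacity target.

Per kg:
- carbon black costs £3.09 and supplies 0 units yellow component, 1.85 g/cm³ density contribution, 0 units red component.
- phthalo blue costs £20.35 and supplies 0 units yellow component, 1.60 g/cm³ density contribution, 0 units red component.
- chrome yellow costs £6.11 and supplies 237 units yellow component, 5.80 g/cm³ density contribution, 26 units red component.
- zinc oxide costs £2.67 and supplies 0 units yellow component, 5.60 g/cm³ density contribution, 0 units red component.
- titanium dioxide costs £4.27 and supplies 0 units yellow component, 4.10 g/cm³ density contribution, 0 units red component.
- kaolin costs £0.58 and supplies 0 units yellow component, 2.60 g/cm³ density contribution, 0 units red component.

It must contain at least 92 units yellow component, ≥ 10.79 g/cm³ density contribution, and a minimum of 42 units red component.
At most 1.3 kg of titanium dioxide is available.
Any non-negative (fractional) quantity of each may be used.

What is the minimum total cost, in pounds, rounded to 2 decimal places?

This is a linear program. Let x1 = kg of carbon black, x2 = kg of phthalo blue, x3 = kg of chrome yellow, x4 = kg of zinc oxide, x5 = kg of titanium dioxide, x6 = kg of kaolin.
Minimize 3.09x1 + 20.35x2 + 6.11x3 + 2.67x4 + 4.27x5 + 0.58x6 with:
  237x3 ≥ 92   (yellow component)
  1.85x1 + 1.6x2 + 5.8x3 + 5.6x4 + 4.1x5 + 2.6x6 ≥ 10.79   (density contribution)
  26x3 ≥ 42   (red component)
  x5 ≤ 1.3
  x1, x2, x3, x4, x5, x6 ≥ 0.
The optimal basis is {chrome yellow, kaolin}; carbon black, phthalo blue, zinc oxide, titanium dioxide drop out. Binding constraints: density contribution and red component.
Optimal quantities: chrome yellow = 1.6154 kg, kaolin = 0.54645 kg.
Total cost: 6.11·1.6154 + 0.58·0.54645 = 10.1870.

£10.19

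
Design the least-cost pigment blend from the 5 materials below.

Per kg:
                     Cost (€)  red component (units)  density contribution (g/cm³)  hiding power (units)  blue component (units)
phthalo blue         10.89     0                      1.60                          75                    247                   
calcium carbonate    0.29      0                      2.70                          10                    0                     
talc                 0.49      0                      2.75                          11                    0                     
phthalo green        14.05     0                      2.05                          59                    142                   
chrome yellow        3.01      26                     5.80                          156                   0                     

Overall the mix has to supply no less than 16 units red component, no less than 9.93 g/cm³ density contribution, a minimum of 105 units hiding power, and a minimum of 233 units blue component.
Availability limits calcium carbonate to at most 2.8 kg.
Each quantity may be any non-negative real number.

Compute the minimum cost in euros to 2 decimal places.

€12.65

Set it up as a linear program. Let x1 = kg of phthalo blue, x2 = kg of calcium carbonate, x3 = kg of talc, x4 = kg of phthalo green, x5 = kg of chrome yellow.
min 10.89x1 + 0.29x2 + 0.49x3 + 14.05x4 + 3.01x5 s.t.:
  26x5 ≥ 16   (red component)
  1.6x1 + 2.7x2 + 2.75x3 + 2.05x4 + 5.8x5 ≥ 9.93   (density contribution)
  75x1 + 10x2 + 11x3 + 59x4 + 156x5 ≥ 105   (hiding power)
  247x1 + 142x4 ≥ 233   (blue component)
  x2 ≤ 2.8
  x1, x2, x3, x4, x5 ≥ 0.
The optimal basis is {phthalo blue, calcium carbonate, chrome yellow}; talc, phthalo green drop out. There the red component, density contribution, blue component constraints are tight.
That vertex is x1 = 0.9433, x2 = 1.797, x5 = 0.6154.
Total cost: 10.89·0.9433 + 0.29·1.797 + 3.01·0.6154 = 12.6460.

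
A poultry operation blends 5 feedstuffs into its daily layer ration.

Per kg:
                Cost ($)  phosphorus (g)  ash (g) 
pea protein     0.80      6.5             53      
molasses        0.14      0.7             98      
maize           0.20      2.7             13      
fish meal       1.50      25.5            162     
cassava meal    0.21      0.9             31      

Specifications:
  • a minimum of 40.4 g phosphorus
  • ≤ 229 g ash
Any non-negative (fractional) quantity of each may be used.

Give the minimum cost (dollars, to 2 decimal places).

$2.65

This is a linear program. Let x1 = kg of pea protein, x2 = kg of molasses, x3 = kg of maize, x4 = kg of fish meal, x5 = kg of cassava meal.
Minimize 0.8x1 + 0.14x2 + 0.2x3 + 1.5x4 + 0.21x5 subject to:
  6.5x1 + 0.7x2 + 2.7x3 + 25.5x4 + 0.9x5 ≥ 40.4   (phosphorus)
  53x1 + 98x2 + 13x3 + 162x4 + 31x5 ≤ 229   (ash)
  x1, x2, x3, x4, x5 ≥ 0.
The minimum-cost mix takes nothing from pea protein, molasses, cassava meal — only maize, fish meal. Binding constraints: phosphorus and ash.
So maize = 6.66 kg, fish meal = 0.8791 kg.
Cost = 0.2·6.66 + 1.5·0.8791 = 2.6507.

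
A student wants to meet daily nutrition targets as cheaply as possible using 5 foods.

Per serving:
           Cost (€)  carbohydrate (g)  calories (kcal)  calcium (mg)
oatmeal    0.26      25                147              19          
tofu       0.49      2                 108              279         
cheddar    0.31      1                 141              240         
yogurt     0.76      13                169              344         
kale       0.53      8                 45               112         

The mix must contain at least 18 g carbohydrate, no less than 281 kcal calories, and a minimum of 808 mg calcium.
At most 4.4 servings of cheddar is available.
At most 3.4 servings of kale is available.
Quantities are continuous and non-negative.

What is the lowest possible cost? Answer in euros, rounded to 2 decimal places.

€1.18

Let x1 = servings of oatmeal, x2 = servings of tofu, x3 = servings of cheddar, x4 = servings of yogurt, x5 = servings of kale.
Minimize 0.26x1 + 0.49x2 + 0.31x3 + 0.76x4 + 0.53x5 s.t.:
  25x1 + 2x2 + 1x3 + 13x4 + 8x5 ≥ 18   (carbohydrate)
  147x1 + 108x2 + 141x3 + 169x4 + 45x5 ≥ 281   (calories)
  19x1 + 279x2 + 240x3 + 344x4 + 112x5 ≥ 808   (calcium)
  x3 ≤ 4.4
  x5 ≤ 3.4
  x1, x2, x3, x4, x5 ≥ 0.
At the optimum only oatmeal, cheddar are positive (tofu, yogurt, kale = 0). There the carbohydrate and calcium constraints are tight.
Optimal quantities: oatmeal = 0.5872 servings, cheddar = 3.32 servings.
Total cost: 0.26·0.5872 + 0.31·3.32 = 1.1819.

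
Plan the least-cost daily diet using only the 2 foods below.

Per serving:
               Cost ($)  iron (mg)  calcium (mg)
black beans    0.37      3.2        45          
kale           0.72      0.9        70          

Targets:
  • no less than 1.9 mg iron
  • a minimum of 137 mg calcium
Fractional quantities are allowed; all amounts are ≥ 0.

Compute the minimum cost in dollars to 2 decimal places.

This is a linear program. Let x1 = servings of black beans, x2 = servings of kale.
min 0.37x1 + 0.72x2 with:
  3.2x1 + 0.9x2 ≥ 1.9   (iron)
  45x1 + 70x2 ≥ 137   (calcium)
  x1, x2 ≥ 0.
At the optimum only black beans is positive (kale = 0). The calcium requirement is met with equality.
Solving gives x1 = 3.044.
Cost = 0.37·3.044 = 1.1263.

$1.13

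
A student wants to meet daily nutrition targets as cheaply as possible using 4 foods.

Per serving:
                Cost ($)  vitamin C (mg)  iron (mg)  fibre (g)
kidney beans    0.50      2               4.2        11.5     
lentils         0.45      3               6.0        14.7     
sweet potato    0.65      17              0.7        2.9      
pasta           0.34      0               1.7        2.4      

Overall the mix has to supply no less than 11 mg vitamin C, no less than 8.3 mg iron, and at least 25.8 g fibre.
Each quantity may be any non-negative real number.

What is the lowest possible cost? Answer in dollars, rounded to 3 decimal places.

Set it up as a linear program. Let x1 = servings of kidney beans, x2 = servings of lentils, x3 = servings of sweet potato, x4 = servings of pasta.
min 0.5x1 + 0.45x2 + 0.65x3 + 0.34x4 s.t.:
  2x1 + 3x2 + 17x3 ≥ 11   (vitamin C)
  4.2x1 + 6x2 + 0.7x3 + 1.7x4 ≥ 8.3   (iron)
  11.5x1 + 14.7x2 + 2.9x3 + 2.4x4 ≥ 25.8   (fibre)
  x1, x2, x3, x4 ≥ 0.
The minimum-cost mix takes nothing from kidney beans, pasta — only lentils, sweet potato. The vitamin C and fibre requirements are met with equality.
Solving gives x2 = 1.686, x3 = 0.3495.
Total cost: 0.45·1.686 + 0.65·0.3495 = 0.98588.

$0.986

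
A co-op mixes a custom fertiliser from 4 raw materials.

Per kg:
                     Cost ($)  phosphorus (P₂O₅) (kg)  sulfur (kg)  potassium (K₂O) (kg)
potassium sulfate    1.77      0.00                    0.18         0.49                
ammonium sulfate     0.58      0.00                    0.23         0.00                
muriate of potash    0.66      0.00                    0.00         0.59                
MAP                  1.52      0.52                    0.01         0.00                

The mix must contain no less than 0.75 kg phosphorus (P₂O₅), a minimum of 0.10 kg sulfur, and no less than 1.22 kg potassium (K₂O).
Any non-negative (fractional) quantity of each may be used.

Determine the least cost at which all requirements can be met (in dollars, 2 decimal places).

Let x1 = kg of potassium sulfate, x2 = kg of ammonium sulfate, x3 = kg of muriate of potash, x4 = kg of MAP.
Minimize 1.77x1 + 0.58x2 + 0.66x3 + 1.52x4 with:
  0.52x4 ≥ 0.75   (phosphorus (P₂O₅))
  0.18x1 + 0.23x2 + 0.01x4 ≥ 0.1   (sulfur)
  0.49x1 + 0.59x3 ≥ 1.22   (potassium (K₂O))
  x1, x2, x3, x4 ≥ 0.
The optimal basis is {ammonium sulfate, muriate of potash, MAP}; potassium sulfate drops out. There the phosphorus (P₂O₅), sulfur, potassium (K₂O) constraints are tight.
Optimal quantities: ammonium sulfate = 0.3721 kg, muriate of potash = 2.068 kg, MAP = 1.442 kg.
Objective = 0.58·0.3721 + 0.66·2.068 + 1.52·1.442 = 3.7725.

$3.77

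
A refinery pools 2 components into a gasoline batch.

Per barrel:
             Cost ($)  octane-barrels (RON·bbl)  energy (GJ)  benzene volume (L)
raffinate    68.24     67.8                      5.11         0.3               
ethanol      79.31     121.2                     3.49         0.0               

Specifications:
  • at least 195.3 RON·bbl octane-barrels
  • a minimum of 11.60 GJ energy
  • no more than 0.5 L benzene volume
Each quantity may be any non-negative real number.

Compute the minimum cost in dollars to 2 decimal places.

$183.80

Let x1 = barrels of raffinate, x2 = barrels of ethanol.
Minimise 68.24x1 + 79.31x2 s.t.:
  67.8x1 + 121.2x2 ≥ 195.3   (octane-barrels)
  5.11x1 + 3.49x2 ≥ 11.6   (energy)
  0.3x1 ≤ 0.5   (benzene volume)
  x1, x2 ≥ 0.
Both inputs are positive at the optimum. The energy and benzene volume requirements are met with equality.
So raffinate = 1.6667 barrels, ethanol = 0.88348 barrels.
Hence cost = 68.24·1.6667 + 79.31·0.88348 = $183.8044.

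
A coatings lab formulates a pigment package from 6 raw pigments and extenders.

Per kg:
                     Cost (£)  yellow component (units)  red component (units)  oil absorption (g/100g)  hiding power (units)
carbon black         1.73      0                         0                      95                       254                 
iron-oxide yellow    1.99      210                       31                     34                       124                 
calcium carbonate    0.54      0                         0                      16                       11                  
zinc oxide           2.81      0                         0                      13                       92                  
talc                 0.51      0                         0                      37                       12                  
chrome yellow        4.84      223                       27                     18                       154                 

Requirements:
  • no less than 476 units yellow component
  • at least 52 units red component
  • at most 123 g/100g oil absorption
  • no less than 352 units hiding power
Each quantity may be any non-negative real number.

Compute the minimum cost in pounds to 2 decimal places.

Let x1 = kg of carbon black, x2 = kg of iron-oxide yellow, x3 = kg of calcium carbonate, x4 = kg of zinc oxide, x5 = kg of talc, x6 = kg of chrome yellow.
Minimize 1.73x1 + 1.99x2 + 0.54x3 + 2.81x4 + 0.51x5 + 4.84x6 subject to:
  210x2 + 223x6 ≥ 476   (yellow component)
  31x2 + 27x6 ≥ 52   (red component)
  95x1 + 34x2 + 16x3 + 13x4 + 37x5 + 18x6 ≤ 123   (oil absorption)
  254x1 + 124x2 + 11x3 + 92x4 + 12x5 + 154x6 ≥ 352   (hiding power)
  x1, x2, x3, x4, x5, x6 ≥ 0.
The optimal basis is {carbon black, iron-oxide yellow}; calcium carbonate, zinc oxide, talc, chrome yellow drop out. There the yellow component and hiding power constraints are tight.
That vertex is x1 = 0.2793, x2 = 2.267.
Objective = 1.73·0.2793 + 1.99·2.267 = 4.9945.

£4.99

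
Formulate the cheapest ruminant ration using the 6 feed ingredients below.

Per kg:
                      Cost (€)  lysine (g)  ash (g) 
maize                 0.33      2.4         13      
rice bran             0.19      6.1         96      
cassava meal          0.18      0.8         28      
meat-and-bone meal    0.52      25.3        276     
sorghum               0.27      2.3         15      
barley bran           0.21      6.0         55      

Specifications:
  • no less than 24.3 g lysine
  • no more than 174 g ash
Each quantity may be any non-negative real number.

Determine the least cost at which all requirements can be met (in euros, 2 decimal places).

€2.18

Set it up as a linear program. Let x1 = kg of maize, x2 = kg of rice bran, x3 = kg of cassava meal, x4 = kg of meat-and-bone meal, x5 = kg of sorghum, x6 = kg of barley bran.
Minimize 0.33x1 + 0.19x2 + 0.18x3 + 0.52x4 + 0.27x5 + 0.21x6 with:
  2.4x1 + 6.1x2 + 0.8x3 + 25.3x4 + 2.3x5 + 6x6 ≥ 24.3   (lysine)
  13x1 + 96x2 + 28x3 + 276x4 + 15x5 + 55x6 ≤ 174   (ash)
  x1, x2, x3, x4, x5, x6 ≥ 0.
The optimal basis is {maize, barley bran}; rice bran, cassava meal, meat-and-bone meal, sorghum drop out. Binding constraints: lysine and ash.
That vertex is x1 = 5.417, x6 = 1.883.
Objective = 0.33·5.417 + 0.21·1.883 = 2.1830.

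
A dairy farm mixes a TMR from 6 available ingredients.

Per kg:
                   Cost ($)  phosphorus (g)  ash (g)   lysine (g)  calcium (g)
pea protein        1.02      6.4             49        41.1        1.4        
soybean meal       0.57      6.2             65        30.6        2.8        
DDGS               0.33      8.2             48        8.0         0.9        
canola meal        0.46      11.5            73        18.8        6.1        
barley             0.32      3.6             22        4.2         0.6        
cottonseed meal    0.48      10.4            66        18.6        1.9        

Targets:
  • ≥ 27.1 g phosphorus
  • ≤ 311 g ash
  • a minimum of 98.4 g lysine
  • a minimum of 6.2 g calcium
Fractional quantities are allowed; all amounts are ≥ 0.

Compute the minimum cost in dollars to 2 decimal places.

$1.94

Let x1 = kg of pea protein, x2 = kg of soybean meal, x3 = kg of DDGS, x4 = kg of canola meal, x5 = kg of barley, x6 = kg of cottonseed meal.
Minimise 1.02x1 + 0.57x2 + 0.33x3 + 0.46x4 + 0.32x5 + 0.48x6 subject to:
  6.4x1 + 6.2x2 + 8.2x3 + 11.5x4 + 3.6x5 + 10.4x6 ≥ 27.1   (phosphorus)
  49x1 + 65x2 + 48x3 + 73x4 + 22x5 + 66x6 ≤ 311   (ash)
  41.1x1 + 30.6x2 + 8x3 + 18.8x4 + 4.2x5 + 18.6x6 ≥ 98.4   (lysine)
  1.4x1 + 2.8x2 + 0.9x3 + 6.1x4 + 0.6x5 + 1.9x6 ≥ 6.2   (calcium)
  x1, x2, x3, x4, x5, x6 ≥ 0.
The optimal basis is {soybean meal, canola meal}; pea protein, DDGS, barley, cottonseed meal drop out. The phosphorus and lysine requirements are met with equality.
Solving gives x2 = 2.6435, x4 = 0.93133.
Total cost: 0.57·2.6435 + 0.46·0.93133 = 1.9352.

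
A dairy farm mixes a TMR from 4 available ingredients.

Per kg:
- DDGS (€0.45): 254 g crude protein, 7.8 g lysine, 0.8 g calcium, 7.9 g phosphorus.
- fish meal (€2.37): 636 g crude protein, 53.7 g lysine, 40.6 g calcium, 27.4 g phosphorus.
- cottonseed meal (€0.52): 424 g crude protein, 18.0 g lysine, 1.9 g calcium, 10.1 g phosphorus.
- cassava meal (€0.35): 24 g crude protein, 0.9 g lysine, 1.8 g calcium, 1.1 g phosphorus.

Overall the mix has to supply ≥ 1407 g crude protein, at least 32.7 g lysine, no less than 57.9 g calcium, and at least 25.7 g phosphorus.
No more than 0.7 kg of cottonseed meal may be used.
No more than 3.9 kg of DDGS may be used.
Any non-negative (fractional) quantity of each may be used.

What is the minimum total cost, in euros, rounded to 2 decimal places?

Set it up as a linear program. Let x1 = kg of DDGS, x2 = kg of fish meal, x3 = kg of cottonseed meal, x4 = kg of cassava meal.
Minimise 0.45x1 + 2.37x2 + 0.52x3 + 0.35x4 subject to:
  254x1 + 636x2 + 424x3 + 24x4 ≥ 1407   (crude protein)
  7.8x1 + 53.7x2 + 18x3 + 0.9x4 ≥ 32.7   (lysine)
  0.8x1 + 40.6x2 + 1.9x3 + 1.8x4 ≥ 57.9   (calcium)
  7.9x1 + 27.4x2 + 10.1x3 + 1.1x4 ≥ 25.7   (phosphorus)
  x3 ≤ 0.7
  x1 ≤ 3.9
  x1, x2, x3, x4 ≥ 0.
The optimal basis is {DDGS, fish meal, cottonseed meal}; cassava meal drops out. There the crude protein, calcium, the cottonseed meal cap constraints are tight.
That vertex is x1 = 0.9278, x2 = 1.375, x3 = 0.7.
Objective = 0.45·0.9278 + 2.37·1.375 + 0.52·0.7 = 4.0403.

€4.04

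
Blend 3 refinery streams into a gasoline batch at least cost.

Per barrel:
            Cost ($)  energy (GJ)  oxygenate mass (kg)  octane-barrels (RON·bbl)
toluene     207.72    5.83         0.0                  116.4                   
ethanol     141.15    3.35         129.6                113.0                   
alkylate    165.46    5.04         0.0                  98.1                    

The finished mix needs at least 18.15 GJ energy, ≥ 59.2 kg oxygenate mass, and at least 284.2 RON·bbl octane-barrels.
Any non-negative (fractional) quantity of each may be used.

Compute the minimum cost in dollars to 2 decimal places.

This is a linear program. Let x1 = barrels of toluene, x2 = barrels of ethanol, x3 = barrels of alkylate.
Minimise 207.72x1 + 141.15x2 + 165.46x3 s.t.:
  5.83x1 + 3.35x2 + 5.04x3 ≥ 18.15   (energy)
  129.6x2 ≥ 59.2   (oxygenate mass)
  116.4x1 + 113x2 + 98.1x3 ≥ 284.2   (octane-barrels)
  x1, x2, x3 ≥ 0.
The optimal basis is {ethanol, alkylate}; toluene drops out. There the energy and oxygenate mass constraints are tight.
Optimal quantities: ethanol = 0.45679 barrels, alkylate = 3.29757 barrels.
Total cost: 141.15·0.45679 + 165.46·3.29757 = 610.0918.

$610.09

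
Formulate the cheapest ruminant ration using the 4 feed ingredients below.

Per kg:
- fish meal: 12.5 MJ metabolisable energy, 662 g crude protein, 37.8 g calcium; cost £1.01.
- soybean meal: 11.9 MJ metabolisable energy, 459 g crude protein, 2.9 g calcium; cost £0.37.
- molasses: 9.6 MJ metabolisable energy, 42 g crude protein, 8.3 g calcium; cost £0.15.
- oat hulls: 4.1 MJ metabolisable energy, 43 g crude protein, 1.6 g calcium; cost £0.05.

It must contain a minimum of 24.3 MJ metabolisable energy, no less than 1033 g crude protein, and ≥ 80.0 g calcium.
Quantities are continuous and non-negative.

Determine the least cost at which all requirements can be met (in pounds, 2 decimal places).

This is a linear program. Let x1 = kg of fish meal, x2 = kg of soybean meal, x3 = kg of molasses, x4 = kg of oat hulls.
Minimise 1.01x1 + 0.37x2 + 0.15x3 + 0.05x4 subject to:
  12.5x1 + 11.9x2 + 9.6x3 + 4.1x4 ≥ 24.3   (metabolisable energy)
  662x1 + 459x2 + 42x3 + 43x4 ≥ 1033   (crude protein)
  37.8x1 + 2.9x2 + 8.3x3 + 1.6x4 ≥ 80   (calcium)
  x1, x2, x3, x4 ≥ 0.
At the optimum only molasses, oat hulls are positive (fish meal, soybean meal = 0). Binding constraints: crude protein and calcium.
Solving gives x3 = 6.169, x4 = 18.
Total cost: 0.15·6.169 + 0.05·18 = 1.8254.

£1.83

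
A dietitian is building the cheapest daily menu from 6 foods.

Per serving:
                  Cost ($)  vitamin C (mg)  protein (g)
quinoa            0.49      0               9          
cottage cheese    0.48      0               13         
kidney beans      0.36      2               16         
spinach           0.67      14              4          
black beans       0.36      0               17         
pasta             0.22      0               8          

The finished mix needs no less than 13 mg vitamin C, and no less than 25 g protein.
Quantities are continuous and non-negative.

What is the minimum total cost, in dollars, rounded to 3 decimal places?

Treat it as an LP. Let x1 = servings of quinoa, x2 = servings of cottage cheese, x3 = servings of kidney beans, x4 = servings of spinach, x5 = servings of black beans, x6 = servings of pasta.
Minimize 0.49x1 + 0.48x2 + 0.36x3 + 0.67x4 + 0.36x5 + 0.22x6 subject to:
  2x3 + 14x4 ≥ 13   (vitamin C)
  9x1 + 13x2 + 16x3 + 4x4 + 17x5 + 8x6 ≥ 25   (protein)
  x1, x2, x3, x4, x5, x6 ≥ 0.
The cheapest feasible vertex uses only kidney beans, spinach; quinoa, cottage cheese, black beans, pasta are not used. There the vitamin C and protein constraints are tight.
So kidney beans = 1.38 servings, spinach = 0.7315 servings.
Cost = 0.36·1.38 + 0.67·0.7315 = 0.98691.

$0.987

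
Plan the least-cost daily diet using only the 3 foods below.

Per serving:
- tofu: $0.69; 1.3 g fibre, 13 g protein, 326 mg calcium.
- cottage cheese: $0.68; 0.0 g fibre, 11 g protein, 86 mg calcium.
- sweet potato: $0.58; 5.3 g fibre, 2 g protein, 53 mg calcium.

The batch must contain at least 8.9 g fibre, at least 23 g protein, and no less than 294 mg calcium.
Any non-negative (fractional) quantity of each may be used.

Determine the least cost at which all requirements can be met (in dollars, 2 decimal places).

This is a linear program. Let x1 = servings of tofu, x2 = servings of cottage cheese, x3 = servings of sweet potato.
min 0.69x1 + 0.68x2 + 0.58x3 with:
  1.3x1 + 5.3x3 ≥ 8.9   (fibre)
  13x1 + 11x2 + 2x3 ≥ 23   (protein)
  326x1 + 86x2 + 53x3 ≥ 294   (calcium)
  x1, x2, x3 ≥ 0.
At the optimum only tofu, sweet potato are positive (cottage cheese = 0). Binding constraints: fibre and protein.
That vertex is x1 = 1.57, x3 = 1.294.
Hence cost = 0.69·1.57 + 0.58·1.294 = $1.8338.

$1.83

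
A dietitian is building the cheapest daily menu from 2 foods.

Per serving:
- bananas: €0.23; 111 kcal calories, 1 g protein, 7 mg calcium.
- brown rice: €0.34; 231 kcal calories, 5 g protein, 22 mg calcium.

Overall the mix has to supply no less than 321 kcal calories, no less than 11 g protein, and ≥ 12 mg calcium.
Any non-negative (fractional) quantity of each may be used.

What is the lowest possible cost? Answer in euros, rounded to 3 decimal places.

Let x1 = servings of bananas, x2 = servings of brown rice.
Minimize 0.23x1 + 0.34x2 with:
  111x1 + 231x2 ≥ 321   (calories)
  1x1 + 5x2 ≥ 11   (protein)
  7x1 + 22x2 ≥ 12   (calcium)
  x1, x2 ≥ 0.
The optimal basis is {brown rice}; bananas drops out. The protein requirement is met with equality.
Solving gives x2 = 2.2.
Hence cost = 0.34·2.2 = €0.74800.

€0.748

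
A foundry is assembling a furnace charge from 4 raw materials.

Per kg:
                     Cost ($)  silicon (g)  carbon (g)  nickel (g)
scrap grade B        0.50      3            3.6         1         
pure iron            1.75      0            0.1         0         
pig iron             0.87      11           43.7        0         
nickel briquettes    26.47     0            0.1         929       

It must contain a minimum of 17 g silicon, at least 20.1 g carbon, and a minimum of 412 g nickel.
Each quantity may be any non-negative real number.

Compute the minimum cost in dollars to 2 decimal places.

Let x1 = kg of scrap grade B, x2 = kg of pure iron, x3 = kg of pig iron, x4 = kg of nickel briquettes.
min 0.5x1 + 1.75x2 + 0.87x3 + 26.47x4 subject to:
  3x1 + 11x3 ≥ 17   (silicon)
  3.6x1 + 0.1x2 + 43.7x3 + 0.1x4 ≥ 20.1   (carbon)
  1x1 + 929x4 ≥ 412   (nickel)
  x1, x2, x3, x4 ≥ 0.
The minimum-cost mix takes nothing from scrap grade B, pure iron — only pig iron, nickel briquettes. The silicon and nickel requirements are met with equality.
That vertex is x3 = 1.545, x4 = 0.4435.
Cost = 0.87·1.545 + 26.47·0.4435 = 13.0836.

$13.08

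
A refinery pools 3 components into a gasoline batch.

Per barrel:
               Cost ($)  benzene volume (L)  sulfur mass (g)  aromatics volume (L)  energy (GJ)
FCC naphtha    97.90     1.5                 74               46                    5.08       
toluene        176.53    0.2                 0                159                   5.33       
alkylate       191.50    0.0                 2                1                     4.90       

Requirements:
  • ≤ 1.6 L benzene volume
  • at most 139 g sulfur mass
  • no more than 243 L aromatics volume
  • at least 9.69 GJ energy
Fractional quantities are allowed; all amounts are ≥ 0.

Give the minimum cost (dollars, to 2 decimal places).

Let x1 = barrels of FCC naphtha, x2 = barrels of toluene, x3 = barrels of alkylate.
min 97.9x1 + 176.53x2 + 191.5x3 with:
  1.5x1 + 0.2x2 ≤ 1.6   (benzene volume)
  74x1 + 2x3 ≤ 139   (sulfur mass)
  46x1 + 159x2 + 1x3 ≤ 243   (aromatics volume)
  5.08x1 + 5.33x2 + 4.9x3 ≥ 9.69   (energy)
  x1, x2, x3 ≥ 0.
The optimal basis is {FCC naphtha, toluene}; alkylate drops out. The benzene volume and energy requirements are met with equality.
Solving gives x1 = 0.9443, x2 = 0.918.
Cost = 97.9·0.9443 + 176.53·0.918 = 254.5015.

$254.50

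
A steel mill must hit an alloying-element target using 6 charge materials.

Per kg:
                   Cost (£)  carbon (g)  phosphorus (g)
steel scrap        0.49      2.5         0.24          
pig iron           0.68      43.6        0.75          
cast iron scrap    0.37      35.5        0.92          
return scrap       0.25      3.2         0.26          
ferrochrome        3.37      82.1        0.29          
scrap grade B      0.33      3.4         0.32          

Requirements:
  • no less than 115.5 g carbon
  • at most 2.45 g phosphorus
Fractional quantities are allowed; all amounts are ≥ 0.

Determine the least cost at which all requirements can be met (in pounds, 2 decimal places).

Let x1 = kg of steel scrap, x2 = kg of pig iron, x3 = kg of cast iron scrap, x4 = kg of return scrap, x5 = kg of ferrochrome, x6 = kg of scrap grade B.
Minimise 0.49x1 + 0.68x2 + 0.37x3 + 0.25x4 + 3.37x5 + 0.33x6 with:
  2.5x1 + 43.6x2 + 35.5x3 + 3.2x4 + 82.1x5 + 3.4x6 ≥ 115.5   (carbon)
  0.24x1 + 0.75x2 + 0.92x3 + 0.26x4 + 0.29x5 + 0.32x6 ≤ 2.45   (phosphorus)
  x1, x2, x3, x4, x5, x6 ≥ 0.
The optimal basis is {pig iron, cast iron scrap}; steel scrap, return scrap, ferrochrome, scrap grade B drop out. Binding constraints: carbon and phosphorus.
So pig iron = 1.43 kg, cast iron scrap = 1.497 kg.
Objective = 0.68·1.43 + 0.37·1.497 = 1.5263.

£1.53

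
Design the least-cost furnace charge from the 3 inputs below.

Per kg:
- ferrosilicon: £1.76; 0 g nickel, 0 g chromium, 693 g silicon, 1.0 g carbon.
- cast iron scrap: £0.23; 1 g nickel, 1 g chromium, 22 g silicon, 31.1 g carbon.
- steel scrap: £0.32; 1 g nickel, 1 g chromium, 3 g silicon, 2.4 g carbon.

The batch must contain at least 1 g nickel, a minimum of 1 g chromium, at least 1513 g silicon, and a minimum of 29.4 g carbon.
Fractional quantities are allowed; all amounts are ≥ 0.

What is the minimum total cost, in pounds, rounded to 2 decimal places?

£4.02

This is a linear program. Let x1 = kg of ferrosilicon, x2 = kg of cast iron scrap, x3 = kg of steel scrap.
Minimize 1.76x1 + 0.23x2 + 0.32x3 subject to:
  1x2 + 1x3 ≥ 1   (nickel)
  1x2 + 1x3 ≥ 1   (chromium)
  693x1 + 22x2 + 3x3 ≥ 1513   (silicon)
  1x1 + 31.1x2 + 2.4x3 ≥ 29.4   (carbon)
  x1, x2, x3 ≥ 0.
At the optimum only ferrosilicon, cast iron scrap are positive (steel scrap = 0). The nickel, chromium, silicon requirements are met with equality.
So ferrosilicon = 2.152 kg, cast iron scrap = 1 kg.
Hence cost = 1.76·2.152 + 0.23·1 = £4.0175.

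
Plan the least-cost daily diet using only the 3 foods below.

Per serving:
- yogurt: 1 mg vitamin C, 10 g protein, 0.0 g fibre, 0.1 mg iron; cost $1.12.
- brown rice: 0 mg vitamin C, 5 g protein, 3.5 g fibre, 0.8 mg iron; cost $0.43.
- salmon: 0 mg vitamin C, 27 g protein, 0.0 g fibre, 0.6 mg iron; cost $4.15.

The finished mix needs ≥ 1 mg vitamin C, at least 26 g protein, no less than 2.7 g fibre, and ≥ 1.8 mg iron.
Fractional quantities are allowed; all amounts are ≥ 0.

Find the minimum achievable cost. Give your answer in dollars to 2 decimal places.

$2.50

Set it up as a linear program. Let x1 = servings of yogurt, x2 = servings of brown rice, x3 = servings of salmon.
Minimize 1.12x1 + 0.43x2 + 4.15x3 with:
  1x1 ≥ 1   (vitamin C)
  10x1 + 5x2 + 27x3 ≥ 26   (protein)
  3.5x2 ≥ 2.7   (fibre)
  0.1x1 + 0.8x2 + 0.6x3 ≥ 1.8   (iron)
  x1, x2, x3 ≥ 0.
The optimal basis is {yogurt, brown rice}; salmon drops out. Binding constraints: vitamin C and protein.
So yogurt = 1 serving, brown rice = 3.2 servings.
Objective = 1.12·1 + 0.43·3.2 = 2.4960.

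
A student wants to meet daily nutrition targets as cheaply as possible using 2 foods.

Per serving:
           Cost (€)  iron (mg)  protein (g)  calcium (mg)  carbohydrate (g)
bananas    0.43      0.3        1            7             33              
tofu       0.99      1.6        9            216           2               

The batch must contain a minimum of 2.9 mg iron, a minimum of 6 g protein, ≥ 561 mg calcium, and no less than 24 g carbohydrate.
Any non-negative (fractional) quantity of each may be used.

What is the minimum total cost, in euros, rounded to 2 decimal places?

€2.80

Treat it as an LP. Let x1 = servings of bananas, x2 = servings of tofu.
Minimise 0.43x1 + 0.99x2 with:
  0.3x1 + 1.6x2 ≥ 2.9   (iron)
  1x1 + 9x2 ≥ 6   (protein)
  7x1 + 216x2 ≥ 561   (calcium)
  33x1 + 2x2 ≥ 24   (carbohydrate)
  x1, x2 ≥ 0.
Both inputs are positive at the optimum. The calcium and carbohydrate requirements are met with equality.
So bananas = 0.571 servings, tofu = 2.579 servings.
Hence cost = 0.43·0.571 + 0.99·2.579 = €2.7987.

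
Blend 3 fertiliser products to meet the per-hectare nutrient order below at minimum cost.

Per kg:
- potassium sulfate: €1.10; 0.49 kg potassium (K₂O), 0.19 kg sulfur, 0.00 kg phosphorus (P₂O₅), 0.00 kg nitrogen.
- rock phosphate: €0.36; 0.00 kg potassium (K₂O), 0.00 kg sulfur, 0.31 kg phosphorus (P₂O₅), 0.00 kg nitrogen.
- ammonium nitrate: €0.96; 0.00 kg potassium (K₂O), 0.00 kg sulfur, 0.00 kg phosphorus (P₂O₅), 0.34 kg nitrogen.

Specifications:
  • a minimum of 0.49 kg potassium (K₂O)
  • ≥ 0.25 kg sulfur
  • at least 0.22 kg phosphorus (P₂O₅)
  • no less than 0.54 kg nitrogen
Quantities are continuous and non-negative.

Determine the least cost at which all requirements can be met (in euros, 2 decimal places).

€3.23

Treat it as an LP. Let x1 = kg of potassium sulfate, x2 = kg of rock phosphate, x3 = kg of ammonium nitrate.
Minimize 1.1x1 + 0.36x2 + 0.96x3 with:
  0.49x1 ≥ 0.49   (potassium (K₂O))
  0.19x1 ≥ 0.25   (sulfur)
  0.31x2 ≥ 0.22   (phosphorus (P₂O₅))
  0.34x3 ≥ 0.54   (nitrogen)
  x1, x2, x3 ≥ 0.
The optimal mix uses every input. The sulfur, phosphorus (P₂O₅), nitrogen requirements are met with equality.
That vertex is x1 = 1.316, x2 = 0.7097, x3 = 1.588.
Objective = 1.1·1.316 + 0.36·0.7097 + 0.96·1.588 = 3.2276.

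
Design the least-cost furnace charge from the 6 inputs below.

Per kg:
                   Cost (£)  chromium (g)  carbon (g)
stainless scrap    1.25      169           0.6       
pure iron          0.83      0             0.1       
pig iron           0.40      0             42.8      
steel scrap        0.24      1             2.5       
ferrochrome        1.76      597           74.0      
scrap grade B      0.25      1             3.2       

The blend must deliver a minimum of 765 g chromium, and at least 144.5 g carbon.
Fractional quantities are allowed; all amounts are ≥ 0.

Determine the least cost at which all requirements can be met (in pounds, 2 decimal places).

This is a linear program. Let x1 = kg of stainless scrap, x2 = kg of pure iron, x3 = kg of pig iron, x4 = kg of steel scrap, x5 = kg of ferrochrome, x6 = kg of scrap grade B.
Minimize 1.25x1 + 0.83x2 + 0.4x3 + 0.24x4 + 1.76x5 + 0.25x6 s.t.:
  169x1 + 1x4 + 597x5 + 1x6 ≥ 765   (chromium)
  0.6x1 + 0.1x2 + 42.8x3 + 2.5x4 + 74x5 + 3.2x6 ≥ 144.5   (carbon)
  x1, x2, x3, x4, x5, x6 ≥ 0.
The optimal basis is {pig iron, ferrochrome}; stainless scrap, pure iron, steel scrap, scrap grade B drop out. The chromium and carbon requirements are met with equality.
So pig iron = 1.161 kg, ferrochrome = 1.281 kg.
Total cost: 0.4·1.161 + 1.76·1.281 = 2.7190.

£2.72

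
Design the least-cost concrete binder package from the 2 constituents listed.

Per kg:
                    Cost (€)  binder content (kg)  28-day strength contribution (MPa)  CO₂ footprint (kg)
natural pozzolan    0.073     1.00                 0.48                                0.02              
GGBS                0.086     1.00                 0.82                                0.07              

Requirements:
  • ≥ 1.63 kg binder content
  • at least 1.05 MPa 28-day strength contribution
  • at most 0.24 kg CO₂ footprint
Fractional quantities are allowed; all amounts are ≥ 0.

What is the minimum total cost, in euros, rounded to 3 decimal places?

€0.129

Let x1 = kg of natural pozzolan, x2 = kg of GGBS.
Minimize 0.073x1 + 0.086x2 subject to:
  1x1 + 1x2 ≥ 1.63   (binder content)
  0.48x1 + 0.82x2 ≥ 1.05   (28-day strength contribution)
  0.02x1 + 0.07x2 ≤ 0.24   (CO₂ footprint)
  x1, x2 ≥ 0.
Both inputs are positive at the optimum. Binding constraints: binder content and 28-day strength contribution.
Optimal quantities: natural pozzolan = 0.8429 kg, GGBS = 0.7871 kg.
Cost = 0.073·0.8429 + 0.086·0.7871 = 0.12922.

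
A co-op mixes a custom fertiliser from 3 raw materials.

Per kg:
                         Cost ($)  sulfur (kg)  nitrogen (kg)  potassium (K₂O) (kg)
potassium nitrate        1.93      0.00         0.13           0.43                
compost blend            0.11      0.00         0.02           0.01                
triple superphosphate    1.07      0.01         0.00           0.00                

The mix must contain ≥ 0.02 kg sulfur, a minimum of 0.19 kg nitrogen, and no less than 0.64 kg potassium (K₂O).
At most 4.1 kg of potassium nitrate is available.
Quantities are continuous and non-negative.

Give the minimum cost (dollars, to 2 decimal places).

$5.01

Let x1 = kg of potassium nitrate, x2 = kg of compost blend, x3 = kg of triple superphosphate.
Minimize 1.93x1 + 0.11x2 + 1.07x3 with:
  0.01x3 ≥ 0.02   (sulfur)
  0.13x1 + 0.02x2 ≥ 0.19   (nitrogen)
  0.43x1 + 0.01x2 ≥ 0.64   (potassium (K₂O))
  x1 ≤ 4.1
  x1, x2, x3 ≥ 0.
The optimal basis is {potassium nitrate, triple superphosphate}; compost blend drops out. The sulfur and potassium (K₂O) requirements are met with equality.
Optimal quantities: potassium nitrate = 1.488 kg, triple superphosphate = 2 kg.
Total cost: 1.93·1.488 + 1.07·2 = 5.0118.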